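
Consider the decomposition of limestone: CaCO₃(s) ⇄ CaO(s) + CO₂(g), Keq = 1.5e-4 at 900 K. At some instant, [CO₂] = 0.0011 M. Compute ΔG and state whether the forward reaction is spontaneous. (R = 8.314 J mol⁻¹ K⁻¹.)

ΔG = 14.9 kJ/mol; the forward reaction is non-spontaneous

(CaCO₃, CaO are pure solids — omitted from Q.)
Q = [CO₂] = 0.00110
ΔG = RT ln(Q/Keq) = (8.314 J mol⁻¹ K⁻¹)(900 K) × ln(0.00110/1.5e-4)
   = (7.483 kJ/mol)(1.992) = 14.9 kJ/mol
ΔG > 0, so the forward reaction is non-spontaneous (proceeds in reverse).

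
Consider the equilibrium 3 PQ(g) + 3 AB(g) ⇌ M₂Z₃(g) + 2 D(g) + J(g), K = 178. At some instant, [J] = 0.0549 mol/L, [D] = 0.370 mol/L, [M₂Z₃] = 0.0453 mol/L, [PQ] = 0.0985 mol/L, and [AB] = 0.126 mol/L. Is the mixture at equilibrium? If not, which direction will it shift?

Q = [M₂Z₃]·[D]²·[J] / ([PQ]³·[AB]³) = (0.0453)·(0.370)²·(0.0549) / ((0.0985)³·(0.126)³) = 178
Q = 178 = K; the system is at equilibrium.

yes, at equilibrium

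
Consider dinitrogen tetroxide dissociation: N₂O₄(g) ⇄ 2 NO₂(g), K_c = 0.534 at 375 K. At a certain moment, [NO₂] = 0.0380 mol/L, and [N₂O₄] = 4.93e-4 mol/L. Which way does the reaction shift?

Q_c = [NO₂]² / [N₂O₄] = (0.0380)² / (4.93e-4) = 2.93
Q_c = 2.93 > K_c = 0.534, so the reverse reaction proceeds.

toward reactants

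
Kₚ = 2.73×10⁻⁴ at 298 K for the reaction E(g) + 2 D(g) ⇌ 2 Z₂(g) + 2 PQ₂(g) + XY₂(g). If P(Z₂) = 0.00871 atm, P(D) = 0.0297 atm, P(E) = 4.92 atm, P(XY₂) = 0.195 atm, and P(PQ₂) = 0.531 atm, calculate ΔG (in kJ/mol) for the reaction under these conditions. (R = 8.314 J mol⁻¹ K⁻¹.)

ΔG = 3.12 kJ/mol

Qₚ = P(Z₂)²·P(PQ₂)²·P(XY₂) / (P(E)·P(D)²) = (0.00871)²·(0.531)²·(0.195) / ((4.92)·(0.0297)²) = 9.61×10⁻⁴
ΔG = RT ln(Qₚ/Kₚ) = (8.314 J mol⁻¹ K⁻¹)(298 K) × ln(9.61×10⁻⁴/2.73×10⁻⁴)
   = (2.478 kJ/mol)(1.259) = 3.12 kJ/mol
ΔG > 0, so the forward reaction is non-spontaneous (proceeds in reverse).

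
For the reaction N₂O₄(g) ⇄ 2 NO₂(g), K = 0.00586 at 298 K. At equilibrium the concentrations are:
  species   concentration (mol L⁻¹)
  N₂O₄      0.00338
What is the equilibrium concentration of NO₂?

[NO₂] = 0.00445 mol L⁻¹

At equilibrium, K = [NO₂]² / [N₂O₄] = 0.00586.
([NO₂])² / (0.00338) = 0.00586
[NO₂]² = 1.98e-5 ⇒ [NO₂] = 0.00445 mol L⁻¹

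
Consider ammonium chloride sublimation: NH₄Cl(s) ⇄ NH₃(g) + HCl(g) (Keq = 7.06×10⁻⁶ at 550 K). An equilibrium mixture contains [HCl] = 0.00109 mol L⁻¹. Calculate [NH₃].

[NH₃] = 0.00648 mol L⁻¹

(NH₄Cl is a pure solid — omitted from Keq.)
At equilibrium, Keq = [NH₃]·[HCl] = 7.06×10⁻⁶.
([NH₃])·(0.00109) = 7.06×10⁻⁶
[NH₃] = 0.00648 mol L⁻¹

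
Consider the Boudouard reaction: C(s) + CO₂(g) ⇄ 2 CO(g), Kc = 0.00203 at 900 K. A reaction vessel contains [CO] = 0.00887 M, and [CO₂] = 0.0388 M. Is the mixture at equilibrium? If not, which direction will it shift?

(C is a pure solid — omitted from Qc.)
Qc = [CO]² / [CO₂] = (0.00887)² / (0.0388) = 0.00203
Qc = 0.00203 = Kc; the system is at equilibrium.

yes, at equilibrium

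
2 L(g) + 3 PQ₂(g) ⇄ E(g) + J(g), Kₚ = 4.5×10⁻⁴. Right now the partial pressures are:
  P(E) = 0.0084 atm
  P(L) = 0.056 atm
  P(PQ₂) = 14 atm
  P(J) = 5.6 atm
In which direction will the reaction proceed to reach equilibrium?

in the reverse direction

Qₚ = P(E)·P(J) / (P(L)²·P(PQ₂)³) = (0.0084)·(5.6) / ((0.056)²·(14)³) = 0.0055
Qₚ = 0.0055 > Kₚ = 4.5×10⁻⁴, so the reverse reaction proceeds.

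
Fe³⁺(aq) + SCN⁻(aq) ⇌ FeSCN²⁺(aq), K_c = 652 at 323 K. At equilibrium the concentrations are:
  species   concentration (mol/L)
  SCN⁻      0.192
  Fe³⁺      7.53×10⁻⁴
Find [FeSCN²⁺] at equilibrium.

At equilibrium, K_c = [FeSCN²⁺] / ([Fe³⁺]·[SCN⁻]) = 652.
([FeSCN²⁺]) / ((7.53×10⁻⁴)·(0.192)) = 652
[FeSCN²⁺] = 0.0943 mol/L

[FeSCN²⁺] = 0.0943 mol/L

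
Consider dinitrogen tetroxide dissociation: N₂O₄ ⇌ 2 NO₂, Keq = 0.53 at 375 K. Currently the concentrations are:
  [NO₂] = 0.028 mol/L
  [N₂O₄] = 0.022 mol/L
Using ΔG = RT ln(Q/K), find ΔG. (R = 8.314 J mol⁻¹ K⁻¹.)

ΔG = -8.42 kJ/mol

Q = [NO₂]² / [N₂O₄] = (0.028)² / (0.022) = 0.0356
ΔG = RT ln(Q/Keq) = (8.314 J mol⁻¹ K⁻¹)(375 K) × ln(0.0356/0.53)
   = (3.118 kJ/mol)(-2.701) = -8.42 kJ/mol
ΔG < 0, so the forward reaction is spontaneous (proceeds forward).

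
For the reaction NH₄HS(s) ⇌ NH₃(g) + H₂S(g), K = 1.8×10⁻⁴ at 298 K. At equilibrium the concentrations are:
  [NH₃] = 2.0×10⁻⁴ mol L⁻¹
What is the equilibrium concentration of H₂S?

(NH₄HS is a pure solid — omitted from K.)
At equilibrium, K = [NH₃]·[H₂S] = 1.8×10⁻⁴.
(2.0×10⁻⁴)·([H₂S]) = 1.8×10⁻⁴
[H₂S] = 0.900 = 0.90 mol L⁻¹

[H₂S] = 0.90 mol L⁻¹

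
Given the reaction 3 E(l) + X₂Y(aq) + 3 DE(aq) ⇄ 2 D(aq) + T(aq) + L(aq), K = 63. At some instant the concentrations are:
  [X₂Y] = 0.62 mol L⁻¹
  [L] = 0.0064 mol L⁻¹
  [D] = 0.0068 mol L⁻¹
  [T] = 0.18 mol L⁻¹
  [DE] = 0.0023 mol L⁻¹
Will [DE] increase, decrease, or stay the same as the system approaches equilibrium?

(E is a pure liquid — omitted from Q.)
Q = [D]²·[T]·[L] / ([X₂Y]·[DE]³) = (0.0068)²·(0.18)·(0.0064) / ((0.62)·(0.0023)³) = 7.1
Q = 7.1 < K = 63: net forward reaction.
DE is a reactant, so it decreases.

decrease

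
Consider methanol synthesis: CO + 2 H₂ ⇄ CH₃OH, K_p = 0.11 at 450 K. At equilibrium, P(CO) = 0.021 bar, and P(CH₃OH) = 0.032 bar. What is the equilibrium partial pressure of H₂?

At equilibrium, K_p = P(CH₃OH) / (P(CO)·P(H₂)²) = 0.11.
(0.032) / ((0.021)·(P(H₂))²) = 0.11
P(H₂)² = 13.9 ⇒ P(H₂) = 3.7 bar

P(H₂) = 3.7 bar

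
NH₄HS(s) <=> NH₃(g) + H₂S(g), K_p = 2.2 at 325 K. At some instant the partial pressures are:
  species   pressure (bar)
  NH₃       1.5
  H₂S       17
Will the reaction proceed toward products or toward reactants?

(NH₄HS is a pure solid — omitted from Q_p.)
Q_p = P(NH₃)·P(H₂S) = (1.5)·(17) = 25
Q_p = 25 > K_p = 2.2, so the reverse reaction proceeds.

to the left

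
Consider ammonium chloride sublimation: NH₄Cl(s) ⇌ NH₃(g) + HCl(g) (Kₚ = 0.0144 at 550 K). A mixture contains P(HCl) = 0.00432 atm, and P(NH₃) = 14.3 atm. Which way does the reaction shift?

reverse (toward reactants)

(NH₄Cl is a pure solid — omitted from Qₚ.)
Qₚ = P(NH₃)·P(HCl) = (14.3)·(0.00432) = 0.0618
Qₚ = 0.0618 > Kₚ = 0.0144, so the reverse reaction proceeds.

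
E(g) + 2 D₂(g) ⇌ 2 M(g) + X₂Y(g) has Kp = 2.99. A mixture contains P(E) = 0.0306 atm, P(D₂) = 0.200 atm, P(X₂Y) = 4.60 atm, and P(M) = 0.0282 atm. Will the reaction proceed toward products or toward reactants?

Qp = P(M)²·P(X₂Y) / (P(E)·P(D₂)²) = (0.0282)²·(4.60) / ((0.0306)·(0.200)²) = 2.99
Qp = 2.99 = Kp, so the system is already at equilibrium.

neither direction; the system is at equilibrium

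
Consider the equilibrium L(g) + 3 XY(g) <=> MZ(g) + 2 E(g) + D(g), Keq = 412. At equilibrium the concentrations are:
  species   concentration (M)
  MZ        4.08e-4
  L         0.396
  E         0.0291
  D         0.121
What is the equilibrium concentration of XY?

[XY] = 6.35e-4 M

At equilibrium, Keq = [MZ]·[E]²·[D] / ([L]·[XY]³) = 412.
(4.08e-4)·(0.0291)²·(0.121) / ((0.396)·([XY])³) = 412
[XY]³ = 2.56e-10 ⇒ [XY] = 6.35e-4 M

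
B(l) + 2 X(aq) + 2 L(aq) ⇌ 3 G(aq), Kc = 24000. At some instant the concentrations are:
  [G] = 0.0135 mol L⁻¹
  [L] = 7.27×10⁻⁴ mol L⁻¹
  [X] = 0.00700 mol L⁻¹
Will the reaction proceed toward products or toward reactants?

to the left

(B is a pure liquid — omitted from Qc.)
Qc = [G]³ / ([X]²·[L]²) = (0.0135)³ / ((0.00700)²·(7.27×10⁻⁴)²) = 95000
Qc = 95000 > Kc = 24000, so the reverse reaction proceeds.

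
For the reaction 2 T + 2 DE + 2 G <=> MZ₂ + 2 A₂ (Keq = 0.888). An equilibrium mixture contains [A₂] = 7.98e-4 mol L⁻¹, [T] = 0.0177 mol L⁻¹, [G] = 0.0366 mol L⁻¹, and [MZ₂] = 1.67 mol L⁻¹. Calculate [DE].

At equilibrium, Keq = [MZ₂]·[A₂]² / ([T]²·[DE]²·[G]²) = 0.888.
(1.67)·(7.98e-4)² / ((0.0177)²·([DE])²·(0.0366)²) = 0.888
[DE]² = 2.85 ⇒ [DE] = 1.69 mol L⁻¹

[DE] = 1.69 mol L⁻¹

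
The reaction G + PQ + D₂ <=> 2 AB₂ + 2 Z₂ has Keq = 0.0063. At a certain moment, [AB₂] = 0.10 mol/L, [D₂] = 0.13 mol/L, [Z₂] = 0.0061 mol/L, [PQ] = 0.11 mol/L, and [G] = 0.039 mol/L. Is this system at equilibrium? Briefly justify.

no; Q < K, reaction proceeds forward

Q = [AB₂]²·[Z₂]² / ([G]·[PQ]·[D₂]) = (0.10)²·(0.0061)² / ((0.039)·(0.11)·(0.13)) = 6.7e-4
Q = 6.7e-4 < Keq = 0.0063: net forward reaction.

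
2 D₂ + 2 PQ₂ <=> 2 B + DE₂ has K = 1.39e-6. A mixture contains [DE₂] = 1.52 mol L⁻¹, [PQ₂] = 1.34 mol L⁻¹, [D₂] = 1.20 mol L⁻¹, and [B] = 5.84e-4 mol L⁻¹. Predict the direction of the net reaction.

toward products

Q = [B]²·[DE₂] / ([D₂]²·[PQ₂]²) = (5.84e-4)²·(1.52) / ((1.20)²·(1.34)²) = 2.00e-7
Q = 2.00e-7 < K = 1.39e-6, so the forward reaction proceeds.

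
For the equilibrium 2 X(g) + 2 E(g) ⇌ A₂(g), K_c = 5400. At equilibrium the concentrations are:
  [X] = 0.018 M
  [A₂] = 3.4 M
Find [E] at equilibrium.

[E] = 1.4 M

At equilibrium, K_c = [A₂] / ([X]²·[E]²) = 5400.
(3.4) / ((0.018)²·([E])²) = 5400
[E]² = 1.94 ⇒ [E] = 1.4 M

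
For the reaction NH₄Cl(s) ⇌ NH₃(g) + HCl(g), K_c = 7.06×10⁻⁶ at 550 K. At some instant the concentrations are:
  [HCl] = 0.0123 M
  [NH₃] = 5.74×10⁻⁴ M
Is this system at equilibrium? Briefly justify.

yes, at equilibrium

(NH₄Cl is a pure solid — omitted from Q_c.)
Q_c = [NH₃]·[HCl] = (5.74×10⁻⁴)·(0.0123) = 7.06×10⁻⁶
Q_c = 7.06×10⁻⁶ = K_c; the system is at equilibrium.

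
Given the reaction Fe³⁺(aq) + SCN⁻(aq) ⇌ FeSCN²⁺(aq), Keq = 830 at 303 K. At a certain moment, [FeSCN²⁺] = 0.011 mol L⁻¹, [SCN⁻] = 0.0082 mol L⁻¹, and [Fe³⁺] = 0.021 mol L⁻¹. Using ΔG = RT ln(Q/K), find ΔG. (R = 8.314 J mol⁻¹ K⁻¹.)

Q = [FeSCN²⁺] / ([Fe³⁺]·[SCN⁻]) = (0.011) / ((0.021)·(0.0082)) = 63.9
ΔG = RT ln(Q/Keq) = (8.314 J mol⁻¹ K⁻¹)(303 K) × ln(63.9/830)
   = (2.519 kJ/mol)(-2.564) = -6.46 kJ/mol
ΔG < 0, so the forward reaction is spontaneous (proceeds forward).

ΔG = -6.46 kJ/mol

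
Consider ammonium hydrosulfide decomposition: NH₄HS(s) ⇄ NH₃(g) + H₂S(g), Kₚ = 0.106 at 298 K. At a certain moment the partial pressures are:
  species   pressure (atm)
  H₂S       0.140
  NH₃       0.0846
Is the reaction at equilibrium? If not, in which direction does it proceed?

(NH₄HS is a pure solid — omitted from Qₚ.)
Qₚ = P(NH₃)·P(H₂S) = (0.0846)·(0.140) = 0.0118
Qₚ = 0.0118 < Kₚ = 0.106, so the forward reaction proceeds.

forward (toward products)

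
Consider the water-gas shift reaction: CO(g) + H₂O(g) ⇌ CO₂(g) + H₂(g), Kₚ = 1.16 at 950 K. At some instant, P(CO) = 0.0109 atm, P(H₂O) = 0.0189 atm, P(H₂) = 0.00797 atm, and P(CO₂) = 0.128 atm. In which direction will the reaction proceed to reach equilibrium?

in the reverse direction

Qₚ = P(CO₂)·P(H₂) / (P(CO)·P(H₂O)) = (0.128)·(0.00797) / ((0.0109)·(0.0189)) = 4.95
Qₚ = 4.95 > Kₚ = 1.16, so the reverse reaction proceeds.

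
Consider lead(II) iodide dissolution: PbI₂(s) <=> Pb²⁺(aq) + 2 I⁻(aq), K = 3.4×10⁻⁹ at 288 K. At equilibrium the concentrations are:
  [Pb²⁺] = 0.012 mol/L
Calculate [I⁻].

(PbI₂ is a pure solid — omitted from K.)
At equilibrium, K = [Pb²⁺]·[I⁻]² = 3.4×10⁻⁹.
(0.012)·([I⁻])² = 3.4×10⁻⁹
[I⁻]² = 2.83×10⁻⁷ ⇒ [I⁻] = 5.3×10⁻⁴ mol/L

[I⁻] = 5.3×10⁻⁴ mol/L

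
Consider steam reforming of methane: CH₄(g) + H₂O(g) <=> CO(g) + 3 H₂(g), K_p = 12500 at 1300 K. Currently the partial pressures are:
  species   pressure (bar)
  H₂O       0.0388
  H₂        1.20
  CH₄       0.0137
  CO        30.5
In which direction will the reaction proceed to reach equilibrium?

Q_p = P(CO)·P(H₂)³ / (P(CH₄)·P(H₂O)) = (30.5)·(1.20)³ / ((0.0137)·(0.0388)) = 99100
Q_p = 99100 > K_p = 12500, so the reverse reaction proceeds.

reverse (toward reactants)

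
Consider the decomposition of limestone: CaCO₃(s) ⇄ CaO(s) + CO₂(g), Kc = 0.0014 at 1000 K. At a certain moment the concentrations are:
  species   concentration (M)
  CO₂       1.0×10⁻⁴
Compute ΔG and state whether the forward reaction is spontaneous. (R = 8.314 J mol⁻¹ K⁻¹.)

ΔG = -21.9 kJ/mol; the forward reaction is spontaneous

(CaCO₃, CaO are pure solids — omitted from Qc.)
Qc = [CO₂] = 1.00×10⁻⁴
ΔG = RT ln(Qc/Kc) = (8.314 J mol⁻¹ K⁻¹)(1000 K) × ln(1.00×10⁻⁴/0.0014)
   = (8.314 kJ/mol)(-2.639) = -21.9 kJ/mol
ΔG < 0, so the forward reaction is spontaneous (proceeds forward).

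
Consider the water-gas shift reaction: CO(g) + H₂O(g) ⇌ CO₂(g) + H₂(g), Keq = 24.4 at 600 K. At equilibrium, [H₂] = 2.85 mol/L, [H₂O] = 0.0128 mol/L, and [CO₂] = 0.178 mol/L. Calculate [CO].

At equilibrium, Keq = [CO₂]·[H₂] / ([CO]·[H₂O]) = 24.4.
(0.178)·(2.85) / (([CO])·(0.0128)) = 24.4
[CO] = 1.62 mol/L

[CO] = 1.62 mol/L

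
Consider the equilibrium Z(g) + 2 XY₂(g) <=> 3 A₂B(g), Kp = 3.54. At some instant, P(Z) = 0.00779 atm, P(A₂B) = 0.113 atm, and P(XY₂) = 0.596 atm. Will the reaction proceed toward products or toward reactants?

in the forward direction

Qp = P(A₂B)³ / (P(Z)·P(XY₂)²) = (0.113)³ / ((0.00779)·(0.596)²) = 0.521
Qp = 0.521 < Kp = 3.54, so the forward reaction proceeds.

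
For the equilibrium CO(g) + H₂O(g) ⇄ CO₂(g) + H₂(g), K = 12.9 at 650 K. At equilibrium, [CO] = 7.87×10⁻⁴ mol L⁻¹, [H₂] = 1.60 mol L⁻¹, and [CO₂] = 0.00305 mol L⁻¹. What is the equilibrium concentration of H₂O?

[H₂O] = 0.481 mol L⁻¹

At equilibrium, K = [CO₂]·[H₂] / ([CO]·[H₂O]) = 12.9.
(0.00305)·(1.60) / ((7.87×10⁻⁴)·([H₂O])) = 12.9
[H₂O] = 0.481 mol L⁻¹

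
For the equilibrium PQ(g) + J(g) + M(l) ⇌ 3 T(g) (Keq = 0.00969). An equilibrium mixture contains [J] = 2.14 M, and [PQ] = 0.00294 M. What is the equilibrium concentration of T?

[T] = 0.0394 M

(M is a pure liquid — omitted from Keq.)
At equilibrium, Keq = [T]³ / ([PQ]·[J]) = 0.00969.
([T])³ / ((0.00294)·(2.14)) = 0.00969
[T]³ = 6.10×10⁻⁵ ⇒ [T] = 0.0394 M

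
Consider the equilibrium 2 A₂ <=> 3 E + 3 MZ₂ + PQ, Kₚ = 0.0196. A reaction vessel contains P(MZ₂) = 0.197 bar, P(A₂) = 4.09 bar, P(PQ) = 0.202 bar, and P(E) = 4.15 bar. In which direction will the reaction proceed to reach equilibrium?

Qₚ = P(E)³·P(MZ₂)³·P(PQ) / P(A₂)² = (4.15)³·(0.197)³·(0.202) / (4.09)² = 0.00660
Qₚ = 0.00660 < Kₚ = 0.0196, so the forward reaction proceeds.

in the forward direction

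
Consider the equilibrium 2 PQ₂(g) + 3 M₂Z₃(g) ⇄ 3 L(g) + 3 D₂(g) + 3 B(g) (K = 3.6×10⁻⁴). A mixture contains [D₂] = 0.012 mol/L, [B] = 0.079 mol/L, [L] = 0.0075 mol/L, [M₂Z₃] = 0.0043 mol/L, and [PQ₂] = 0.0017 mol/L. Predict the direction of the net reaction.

to the left

Q = [L]³·[D₂]³·[B]³ / ([PQ₂]²·[M₂Z₃]³) = (0.0075)³·(0.012)³·(0.079)³ / ((0.0017)²·(0.0043)³) = 0.0016
Q = 0.0016 > K = 3.6×10⁻⁴, so the reverse reaction proceeds.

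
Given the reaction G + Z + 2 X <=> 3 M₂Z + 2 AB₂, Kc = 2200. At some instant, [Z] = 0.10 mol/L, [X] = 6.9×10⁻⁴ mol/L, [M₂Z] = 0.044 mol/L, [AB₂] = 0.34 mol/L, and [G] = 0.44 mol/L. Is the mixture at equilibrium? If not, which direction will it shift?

no; Q < K, reaction proceeds forward

Qc = [M₂Z]³·[AB₂]² / ([G]·[Z]·[X]²) = (0.044)³·(0.34)² / ((0.44)·(0.10)·(6.9×10⁻⁴)²) = 470
Qc = 470 < Kc = 2200: net forward reaction.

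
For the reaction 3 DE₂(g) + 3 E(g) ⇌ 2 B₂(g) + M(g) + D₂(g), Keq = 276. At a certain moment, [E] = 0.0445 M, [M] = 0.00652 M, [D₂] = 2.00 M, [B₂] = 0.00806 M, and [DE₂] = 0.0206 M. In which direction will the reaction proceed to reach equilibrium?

Q = [B₂]²·[M]·[D₂] / ([DE₂]³·[E]³) = (0.00806)²·(0.00652)·(2.00) / ((0.0206)³·(0.0445)³) = 1100
Q = 1100 > Keq = 276, so the reverse reaction proceeds.

in the reverse direction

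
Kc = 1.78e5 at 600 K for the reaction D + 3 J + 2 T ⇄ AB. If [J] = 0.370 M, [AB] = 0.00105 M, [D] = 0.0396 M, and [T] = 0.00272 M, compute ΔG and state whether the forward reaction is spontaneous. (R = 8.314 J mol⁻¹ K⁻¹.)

ΔG = -4.60 kJ/mol; the forward reaction is spontaneous

Qc = [AB] / ([D]·[J]³·[T]²) = (0.00105) / ((0.0396)·(0.370)³·(0.00272)²) = 70800
ΔG = RT ln(Qc/Kc) = (8.314 J mol⁻¹ K⁻¹)(600 K) × ln(70800/1.78e5)
   = (4.988 kJ/mol)(-0.9219) = -4.60 kJ/mol
ΔG < 0, so the forward reaction is spontaneous (proceeds forward).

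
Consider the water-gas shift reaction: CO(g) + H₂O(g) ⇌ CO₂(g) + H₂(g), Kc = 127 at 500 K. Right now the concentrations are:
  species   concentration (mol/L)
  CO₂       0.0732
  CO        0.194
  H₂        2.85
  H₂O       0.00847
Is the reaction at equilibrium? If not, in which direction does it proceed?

Qc = [CO₂]·[H₂] / ([CO]·[H₂O]) = (0.0732)·(2.85) / ((0.194)·(0.00847)) = 127
Qc = 127 = Kc, so the system is already at equilibrium.

neither direction; the system is at equilibrium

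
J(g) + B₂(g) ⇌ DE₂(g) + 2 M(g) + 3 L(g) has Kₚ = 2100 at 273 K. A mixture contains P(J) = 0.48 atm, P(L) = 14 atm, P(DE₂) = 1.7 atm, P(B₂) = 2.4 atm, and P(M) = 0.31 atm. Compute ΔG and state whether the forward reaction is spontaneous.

ΔG = -3.83 kJ/mol; the forward reaction is spontaneous

Qₚ = P(DE₂)·P(M)²·P(L)³ / (P(J)·P(B₂)) = (1.7)·(0.31)²·(14)³ / ((0.48)·(2.4)) = 389
ΔG = RT ln(Qₚ/Kₚ) = (8.314 J mol⁻¹ K⁻¹)(273 K) × ln(389/2100)
   = (2.270 kJ/mol)(-1.686) = -3.83 kJ/mol
ΔG < 0, so the forward reaction is spontaneous (proceeds forward).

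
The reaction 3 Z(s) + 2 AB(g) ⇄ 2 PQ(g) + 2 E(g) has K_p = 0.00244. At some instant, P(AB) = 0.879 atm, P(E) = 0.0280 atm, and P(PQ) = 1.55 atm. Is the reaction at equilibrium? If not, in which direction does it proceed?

(Z is a pure solid — omitted from Q_p.)
Q_p = P(PQ)²·P(E)² / P(AB)² = (1.55)²·(0.0280)² / (0.879)² = 0.00244
Q_p = 0.00244 = K_p, so the system is already at equilibrium.

no net change (already at equilibrium)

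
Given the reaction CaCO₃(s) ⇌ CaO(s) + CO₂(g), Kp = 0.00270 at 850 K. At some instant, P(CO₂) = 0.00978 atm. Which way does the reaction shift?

to the left

(CaCO₃, CaO are pure solids — omitted from Qp.)
Qp = P(CO₂) = 0.00978
Qp = 0.00978 > Kp = 0.00270, so the reverse reaction proceeds.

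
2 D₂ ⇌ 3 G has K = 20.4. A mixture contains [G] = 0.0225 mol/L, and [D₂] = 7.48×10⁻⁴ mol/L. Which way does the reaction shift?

Q = [G]³ / [D₂]² = (0.0225)³ / (7.48×10⁻⁴)² = 20.4
Q = 20.4 = K, so the system is already at equilibrium.

no net change (already at equilibrium)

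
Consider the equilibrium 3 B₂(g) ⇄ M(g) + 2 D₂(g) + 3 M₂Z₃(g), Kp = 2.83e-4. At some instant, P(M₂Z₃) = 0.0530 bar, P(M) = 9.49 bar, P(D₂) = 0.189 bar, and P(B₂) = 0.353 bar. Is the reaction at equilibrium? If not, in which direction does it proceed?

Qp = P(M)·P(D₂)²·P(M₂Z₃)³ / P(B₂)³ = (9.49)·(0.189)²·(0.0530)³ / (0.353)³ = 0.00115
Qp = 0.00115 > Kp = 2.83e-4, so the reverse reaction proceeds.

toward reactants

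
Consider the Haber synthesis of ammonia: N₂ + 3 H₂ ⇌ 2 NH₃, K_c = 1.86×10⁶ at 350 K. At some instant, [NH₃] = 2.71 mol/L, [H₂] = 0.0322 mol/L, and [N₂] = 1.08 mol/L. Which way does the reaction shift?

Q_c = [NH₃]² / ([N₂]·[H₂]³) = (2.71)² / ((1.08)·(0.0322)³) = 2.04×10⁵
Q_c = 2.04×10⁵ < K_c = 1.86×10⁶, so the forward reaction proceeds.

in the forward direction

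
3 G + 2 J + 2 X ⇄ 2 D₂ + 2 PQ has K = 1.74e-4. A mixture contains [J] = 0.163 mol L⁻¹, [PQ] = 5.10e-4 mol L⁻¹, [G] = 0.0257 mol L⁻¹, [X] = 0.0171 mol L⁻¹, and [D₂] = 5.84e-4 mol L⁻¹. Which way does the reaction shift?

reverse (toward reactants)

Q = [D₂]²·[PQ]² / ([G]³·[J]²·[X]²) = (5.84e-4)²·(5.10e-4)² / ((0.0257)³·(0.163)²·(0.0171)²) = 6.73e-4
Q = 6.73e-4 > K = 1.74e-4, so the reverse reaction proceeds.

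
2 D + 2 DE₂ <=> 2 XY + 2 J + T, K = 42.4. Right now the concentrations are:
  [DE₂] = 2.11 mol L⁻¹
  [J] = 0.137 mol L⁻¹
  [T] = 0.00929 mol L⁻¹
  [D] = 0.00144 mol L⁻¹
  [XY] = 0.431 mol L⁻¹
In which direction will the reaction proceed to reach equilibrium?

Q = [XY]²·[J]²·[T] / ([D]²·[DE₂]²) = (0.431)²·(0.137)²·(0.00929) / ((0.00144)²·(2.11)²) = 3.51
Q = 3.51 < K = 42.4, so the forward reaction proceeds.

toward products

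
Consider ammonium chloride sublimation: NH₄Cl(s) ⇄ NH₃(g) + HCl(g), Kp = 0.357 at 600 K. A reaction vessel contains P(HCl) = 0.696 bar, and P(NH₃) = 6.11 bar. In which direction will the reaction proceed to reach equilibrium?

(NH₄Cl is a pure solid — omitted from Qp.)
Qp = P(NH₃)·P(HCl) = (6.11)·(0.696) = 4.25
Qp = 4.25 > Kp = 0.357, so the reverse reaction proceeds.

reverse (toward reactants)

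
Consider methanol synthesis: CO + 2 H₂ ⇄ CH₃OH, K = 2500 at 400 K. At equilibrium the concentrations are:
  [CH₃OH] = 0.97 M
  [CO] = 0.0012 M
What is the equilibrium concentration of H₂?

At equilibrium, K = [CH₃OH] / ([CO]·[H₂]²) = 2500.
(0.97) / ((0.0012)·([H₂])²) = 2500
[H₂]² = 0.323 ⇒ [H₂] = 0.57 M

[H₂] = 0.57 M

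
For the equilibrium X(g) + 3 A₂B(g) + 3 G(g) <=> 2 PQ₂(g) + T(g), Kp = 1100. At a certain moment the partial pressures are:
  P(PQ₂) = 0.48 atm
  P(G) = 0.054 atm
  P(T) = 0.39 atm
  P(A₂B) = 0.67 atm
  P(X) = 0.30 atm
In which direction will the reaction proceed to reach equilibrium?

to the left

Qp = P(PQ₂)²·P(T) / (P(X)·P(A₂B)³·P(G)³) = (0.48)²·(0.39) / ((0.30)·(0.67)³·(0.054)³) = 6300
Qp = 6300 > Kp = 1100, so the reverse reaction proceeds.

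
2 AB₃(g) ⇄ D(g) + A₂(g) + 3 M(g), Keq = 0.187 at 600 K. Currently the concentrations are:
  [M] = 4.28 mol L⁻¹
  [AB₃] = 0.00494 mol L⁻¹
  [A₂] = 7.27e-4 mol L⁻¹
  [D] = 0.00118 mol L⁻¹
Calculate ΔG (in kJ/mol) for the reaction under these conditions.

ΔG = 13.4 kJ/mol

Q = [D]·[A₂]·[M]³ / [AB₃]² = (0.00118)·(7.27e-4)·(4.28)³ / (0.00494)² = 2.76
ΔG = RT ln(Q/Keq) = (8.314 J mol⁻¹ K⁻¹)(600 K) × ln(2.76/0.187)
   = (4.988 kJ/mol)(2.692) = 13.4 kJ/mol
ΔG > 0, so the forward reaction is non-spontaneous (proceeds in reverse).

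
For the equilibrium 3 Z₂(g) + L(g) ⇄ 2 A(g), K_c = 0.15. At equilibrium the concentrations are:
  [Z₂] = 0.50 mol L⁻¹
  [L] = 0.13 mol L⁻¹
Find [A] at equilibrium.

At equilibrium, K_c = [A]² / ([Z₂]³·[L]) = 0.15.
([A])² / ((0.50)³·(0.13)) = 0.15
[A]² = 0.00244 ⇒ [A] = 0.049 mol L⁻¹

[A] = 0.049 mol L⁻¹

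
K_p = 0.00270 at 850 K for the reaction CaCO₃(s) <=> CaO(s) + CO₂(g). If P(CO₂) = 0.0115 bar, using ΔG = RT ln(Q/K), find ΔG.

(CaCO₃, CaO are pure solids — omitted from Q_p.)
Q_p = P(CO₂) = 0.0115
ΔG = RT ln(Q_p/K_p) = (8.314 J mol⁻¹ K⁻¹)(850 K) × ln(0.0115/0.00270)
   = (7.067 kJ/mol)(1.449) = 10.2 kJ/mol
ΔG > 0, so the forward reaction is non-spontaneous (proceeds in reverse).

ΔG = 10.2 kJ/mol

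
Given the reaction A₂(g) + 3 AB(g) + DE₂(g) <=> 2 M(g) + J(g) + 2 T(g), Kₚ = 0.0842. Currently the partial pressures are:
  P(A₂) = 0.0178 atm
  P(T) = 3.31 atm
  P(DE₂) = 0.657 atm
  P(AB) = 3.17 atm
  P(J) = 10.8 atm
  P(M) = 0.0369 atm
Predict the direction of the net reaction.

in the reverse direction

Qₚ = P(M)²·P(J)·P(T)² / (P(A₂)·P(AB)³·P(DE₂)) = (0.0369)²·(10.8)·(3.31)² / ((0.0178)·(3.17)³·(0.657)) = 0.432
Qₚ = 0.432 > Kₚ = 0.0842, so the reverse reaction proceeds.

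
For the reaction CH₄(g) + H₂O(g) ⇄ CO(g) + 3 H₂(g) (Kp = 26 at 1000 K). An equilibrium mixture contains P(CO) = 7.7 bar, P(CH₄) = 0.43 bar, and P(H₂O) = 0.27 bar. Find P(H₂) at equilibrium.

At equilibrium, Kp = P(CO)·P(H₂)³ / (P(CH₄)·P(H₂O)) = 26.
(7.7)·(P(H₂))³ / ((0.43)·(0.27)) = 26
P(H₂)³ = 0.392 ⇒ P(H₂) = 0.73 bar

P(H₂) = 0.73 bar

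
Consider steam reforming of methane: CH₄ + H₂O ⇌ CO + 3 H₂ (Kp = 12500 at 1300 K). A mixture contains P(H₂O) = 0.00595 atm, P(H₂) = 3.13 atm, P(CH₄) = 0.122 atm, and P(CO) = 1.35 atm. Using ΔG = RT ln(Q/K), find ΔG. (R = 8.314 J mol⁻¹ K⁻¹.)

ΔG = 16.4 kJ/mol

Qp = P(CO)·P(H₂)³ / (P(CH₄)·P(H₂O)) = (1.35)·(3.13)³ / ((0.122)·(0.00595)) = 57000
ΔG = RT ln(Qp/Kp) = (8.314 J mol⁻¹ K⁻¹)(1300 K) × ln(57000/12500)
   = (10.81 kJ/mol)(1.517) = 16.4 kJ/mol
ΔG > 0, so the forward reaction is non-spontaneous (proceeds in reverse).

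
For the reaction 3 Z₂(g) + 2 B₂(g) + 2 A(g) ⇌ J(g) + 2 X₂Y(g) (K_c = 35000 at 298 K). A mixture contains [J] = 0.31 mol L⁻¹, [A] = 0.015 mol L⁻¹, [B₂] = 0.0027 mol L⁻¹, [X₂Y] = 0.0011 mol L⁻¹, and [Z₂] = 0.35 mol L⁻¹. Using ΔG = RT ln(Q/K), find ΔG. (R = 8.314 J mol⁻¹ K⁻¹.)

ΔG = -4.66 kJ/mol

Q_c = [J]·[X₂Y]² / ([Z₂]³·[B₂]²·[A]²) = (0.31)·(0.0011)² / ((0.35)³·(0.0027)²·(0.015)²) = 5330
ΔG = RT ln(Q_c/K_c) = (8.314 J mol⁻¹ K⁻¹)(298 K) × ln(5330/35000)
   = (2.478 kJ/mol)(-1.882) = -4.66 kJ/mol
ΔG < 0, so the forward reaction is spontaneous (proceeds forward).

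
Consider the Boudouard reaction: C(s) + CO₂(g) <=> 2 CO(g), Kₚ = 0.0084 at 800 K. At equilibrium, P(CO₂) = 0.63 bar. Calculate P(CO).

(C is a pure solid — omitted from Kₚ.)
At equilibrium, Kₚ = P(CO)² / P(CO₂) = 0.0084.
(P(CO))² / (0.63) = 0.0084
P(CO)² = 0.00529 ⇒ P(CO) = 0.073 bar

P(CO) = 0.073 bar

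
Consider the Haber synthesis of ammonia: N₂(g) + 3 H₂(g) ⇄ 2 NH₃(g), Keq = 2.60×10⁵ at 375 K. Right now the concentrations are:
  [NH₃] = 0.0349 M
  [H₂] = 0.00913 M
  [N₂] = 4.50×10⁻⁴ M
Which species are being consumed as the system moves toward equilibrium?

NH₃ (products)

Q = [NH₃]² / ([N₂]·[H₂]³) = (0.0349)² / ((4.50×10⁻⁴)·(0.00913)³) = 3.56×10⁶
Q = 3.56×10⁶ > Keq = 2.60×10⁵: net reverse reaction.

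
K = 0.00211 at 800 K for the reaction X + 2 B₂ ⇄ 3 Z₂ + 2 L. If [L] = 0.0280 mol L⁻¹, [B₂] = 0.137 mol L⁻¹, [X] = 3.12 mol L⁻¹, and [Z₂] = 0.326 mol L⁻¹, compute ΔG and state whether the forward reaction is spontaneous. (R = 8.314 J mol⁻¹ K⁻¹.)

ΔG = -10.1 kJ/mol; the forward reaction is spontaneous

Q = [Z₂]³·[L]² / ([X]·[B₂]²) = (0.326)³·(0.0280)² / ((3.12)·(0.137)²) = 4.64×10⁻⁴
ΔG = RT ln(Q/K) = (8.314 J mol⁻¹ K⁻¹)(800 K) × ln(4.64×10⁻⁴/0.00211)
   = (6.651 kJ/mol)(-1.515) = -10.1 kJ/mol
ΔG < 0, so the forward reaction is spontaneous (proceeds forward).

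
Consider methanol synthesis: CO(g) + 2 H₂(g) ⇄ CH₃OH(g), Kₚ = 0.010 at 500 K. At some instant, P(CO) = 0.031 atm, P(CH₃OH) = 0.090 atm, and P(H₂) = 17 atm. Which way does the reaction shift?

Qₚ = P(CH₃OH) / (P(CO)·P(H₂)²) = (0.090) / ((0.031)·(17)²) = 0.010
Qₚ = 0.010 = Kₚ, so the system is already at equilibrium.

no net change (already at equilibrium)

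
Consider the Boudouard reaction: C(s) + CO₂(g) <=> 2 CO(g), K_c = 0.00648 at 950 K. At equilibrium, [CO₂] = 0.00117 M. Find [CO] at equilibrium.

[CO] = 0.00275 M

(C is a pure solid — omitted from K_c.)
At equilibrium, K_c = [CO]² / [CO₂] = 0.00648.
([CO])² / (0.00117) = 0.00648
[CO]² = 7.58×10⁻⁶ ⇒ [CO] = 0.00275 M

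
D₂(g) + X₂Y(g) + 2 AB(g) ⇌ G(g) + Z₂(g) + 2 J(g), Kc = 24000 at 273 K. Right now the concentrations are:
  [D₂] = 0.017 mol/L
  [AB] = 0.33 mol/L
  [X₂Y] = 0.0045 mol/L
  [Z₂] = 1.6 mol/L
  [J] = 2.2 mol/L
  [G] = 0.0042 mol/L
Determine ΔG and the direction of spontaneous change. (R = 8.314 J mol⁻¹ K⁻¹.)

ΔG = -4.12 kJ/mol; the forward reaction is spontaneous

Qc = [G]·[Z₂]·[J]² / ([D₂]·[X₂Y]·[AB]²) = (0.0042)·(1.6)·(2.2)² / ((0.017)·(0.0045)·(0.33)²) = 3900
ΔG = RT ln(Qc/Kc) = (8.314 J mol⁻¹ K⁻¹)(273 K) × ln(3900/24000)
   = (2.270 kJ/mol)(-1.817) = -4.12 kJ/mol
ΔG < 0, so the forward reaction is spontaneous (proceeds forward).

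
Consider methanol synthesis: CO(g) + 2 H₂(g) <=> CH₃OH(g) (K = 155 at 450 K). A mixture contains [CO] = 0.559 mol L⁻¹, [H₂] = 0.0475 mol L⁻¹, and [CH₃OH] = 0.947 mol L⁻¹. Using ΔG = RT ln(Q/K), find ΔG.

Q = [CH₃OH] / ([CO]·[H₂]²) = (0.947) / ((0.559)·(0.0475)²) = 751
ΔG = RT ln(Q/K) = (8.314 J mol⁻¹ K⁻¹)(450 K) × ln(751/155)
   = (3.741 kJ/mol)(1.578) = 5.90 kJ/mol
ΔG > 0, so the forward reaction is non-spontaneous (proceeds in reverse).

ΔG = 5.90 kJ/mol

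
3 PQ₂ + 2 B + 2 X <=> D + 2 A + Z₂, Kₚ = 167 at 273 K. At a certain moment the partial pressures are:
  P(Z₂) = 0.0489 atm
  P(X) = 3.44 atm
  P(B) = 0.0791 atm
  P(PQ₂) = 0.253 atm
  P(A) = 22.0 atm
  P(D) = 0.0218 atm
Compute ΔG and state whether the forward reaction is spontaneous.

ΔG = 2.15 kJ/mol; the forward reaction is non-spontaneous

Qₚ = P(D)·P(A)²·P(Z₂) / (P(PQ₂)³·P(B)²·P(X)²) = (0.0218)·(22.0)²·(0.0489) / ((0.253)³·(0.0791)²·(3.44)²) = 430
ΔG = RT ln(Qₚ/Kₚ) = (8.314 J mol⁻¹ K⁻¹)(273 K) × ln(430/167)
   = (2.270 kJ/mol)(0.9458) = 2.15 kJ/mol
ΔG > 0, so the forward reaction is non-spontaneous (proceeds in reverse).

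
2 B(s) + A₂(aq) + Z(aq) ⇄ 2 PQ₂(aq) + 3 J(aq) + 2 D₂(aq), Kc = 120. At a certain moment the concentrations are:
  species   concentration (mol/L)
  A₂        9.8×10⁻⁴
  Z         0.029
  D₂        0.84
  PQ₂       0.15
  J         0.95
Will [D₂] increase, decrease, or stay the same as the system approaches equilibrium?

decrease

(B is a pure solid — omitted from Qc.)
Qc = [PQ₂]²·[J]³·[D₂]² / ([A₂]·[Z]) = (0.15)²·(0.95)³·(0.84)² / ((9.8×10⁻⁴)·(0.029)) = 480
Qc = 480 > Kc = 120: net reverse reaction.
D₂ is a product, so it decreases.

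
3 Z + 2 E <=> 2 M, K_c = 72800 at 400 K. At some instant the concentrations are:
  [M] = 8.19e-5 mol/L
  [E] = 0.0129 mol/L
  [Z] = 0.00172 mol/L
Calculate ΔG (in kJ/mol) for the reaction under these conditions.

Q_c = [M]² / ([Z]³·[E]²) = (8.19e-5)² / ((0.00172)³·(0.0129)²) = 7920
ΔG = RT ln(Q_c/K_c) = (8.314 J mol⁻¹ K⁻¹)(400 K) × ln(7920/72800)
   = (3.326 kJ/mol)(-2.218) = -7.38 kJ/mol
ΔG < 0, so the forward reaction is spontaneous (proceeds forward).

ΔG = -7.38 kJ/mol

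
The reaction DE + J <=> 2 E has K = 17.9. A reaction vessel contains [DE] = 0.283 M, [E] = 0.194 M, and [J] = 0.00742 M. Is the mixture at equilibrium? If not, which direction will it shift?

yes, at equilibrium

Q = [E]² / ([DE]·[J]) = (0.194)² / ((0.283)·(0.00742)) = 17.9
Q = 17.9 = K; the system is at equilibrium.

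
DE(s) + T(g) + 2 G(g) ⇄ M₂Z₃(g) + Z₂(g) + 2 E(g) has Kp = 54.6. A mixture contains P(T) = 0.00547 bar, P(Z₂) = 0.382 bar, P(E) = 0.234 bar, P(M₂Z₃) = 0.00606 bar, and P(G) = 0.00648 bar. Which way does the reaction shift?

(DE is a pure solid — omitted from Qp.)
Qp = P(M₂Z₃)·P(Z₂)·P(E)² / (P(T)·P(G)²) = (0.00606)·(0.382)·(0.234)² / ((0.00547)·(0.00648)²) = 552
Qp = 552 > Kp = 54.6, so the reverse reaction proceeds.

to the left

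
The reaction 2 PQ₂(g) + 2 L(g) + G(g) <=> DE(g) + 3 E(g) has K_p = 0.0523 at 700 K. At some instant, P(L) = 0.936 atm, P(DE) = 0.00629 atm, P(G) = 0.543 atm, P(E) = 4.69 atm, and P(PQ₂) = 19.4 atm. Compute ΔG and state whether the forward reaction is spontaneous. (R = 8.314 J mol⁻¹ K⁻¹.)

ΔG = -15.5 kJ/mol; the forward reaction is spontaneous

Q_p = P(DE)·P(E)³ / (P(PQ₂)²·P(L)²·P(G)) = (0.00629)·(4.69)³ / ((19.4)²·(0.936)²·(0.543)) = 0.00362
ΔG = RT ln(Q_p/K_p) = (8.314 J mol⁻¹ K⁻¹)(700 K) × ln(0.00362/0.0523)
   = (5.820 kJ/mol)(-2.671) = -15.5 kJ/mol
ΔG < 0, so the forward reaction is spontaneous (proceeds forward).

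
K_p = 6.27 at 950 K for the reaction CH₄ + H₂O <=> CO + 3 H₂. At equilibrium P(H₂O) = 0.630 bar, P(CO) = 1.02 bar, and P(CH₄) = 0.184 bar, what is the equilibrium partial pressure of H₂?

P(H₂) = 0.893 bar

At equilibrium, K_p = P(CO)·P(H₂)³ / (P(CH₄)·P(H₂O)) = 6.27.
(1.02)·(P(H₂))³ / ((0.184)·(0.630)) = 6.27
P(H₂)³ = 0.713 ⇒ P(H₂) = 0.893 bar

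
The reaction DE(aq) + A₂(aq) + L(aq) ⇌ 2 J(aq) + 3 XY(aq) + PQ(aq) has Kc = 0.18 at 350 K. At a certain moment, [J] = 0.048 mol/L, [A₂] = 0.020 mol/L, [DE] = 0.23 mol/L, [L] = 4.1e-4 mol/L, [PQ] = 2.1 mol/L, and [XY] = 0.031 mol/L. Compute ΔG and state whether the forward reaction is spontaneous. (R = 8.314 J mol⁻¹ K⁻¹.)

ΔG = -2.49 kJ/mol; the forward reaction is spontaneous

Qc = [J]²·[XY]³·[PQ] / ([DE]·[A₂]·[L]) = (0.048)²·(0.031)³·(2.1) / ((0.23)·(0.020)·(4.1e-4)) = 0.0764
ΔG = RT ln(Qc/Kc) = (8.314 J mol⁻¹ K⁻¹)(350 K) × ln(0.0764/0.18)
   = (2.910 kJ/mol)(-0.8570) = -2.49 kJ/mol
ΔG < 0, so the forward reaction is spontaneous (proceeds forward).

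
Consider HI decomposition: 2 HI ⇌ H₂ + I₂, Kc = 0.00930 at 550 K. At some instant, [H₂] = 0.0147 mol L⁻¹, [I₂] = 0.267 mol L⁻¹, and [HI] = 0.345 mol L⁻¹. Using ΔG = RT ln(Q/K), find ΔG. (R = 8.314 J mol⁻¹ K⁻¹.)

Qc = [H₂]·[I₂] / [HI]² = (0.0147)·(0.267) / (0.345)² = 0.0330
ΔG = RT ln(Qc/Kc) = (8.314 J mol⁻¹ K⁻¹)(550 K) × ln(0.0330/0.00930)
   = (4.573 kJ/mol)(1.266) = 5.79 kJ/mol
ΔG > 0, so the forward reaction is non-spontaneous (proceeds in reverse).

ΔG = 5.79 kJ/mol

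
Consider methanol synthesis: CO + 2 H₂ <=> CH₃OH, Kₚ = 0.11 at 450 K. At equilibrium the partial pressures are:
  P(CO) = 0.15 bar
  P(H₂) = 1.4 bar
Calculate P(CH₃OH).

P(CH₃OH) = 0.032 bar

At equilibrium, Kₚ = P(CH₃OH) / (P(CO)·P(H₂)²) = 0.11.
(P(CH₃OH)) / ((0.15)·(1.4)²) = 0.11
P(CH₃OH) = 0.0323 = 0.032 bar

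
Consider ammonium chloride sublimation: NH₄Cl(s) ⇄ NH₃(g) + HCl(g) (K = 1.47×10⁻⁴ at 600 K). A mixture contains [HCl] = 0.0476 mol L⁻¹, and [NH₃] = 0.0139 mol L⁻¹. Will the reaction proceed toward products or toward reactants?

(NH₄Cl is a pure solid — omitted from Q.)
Q = [NH₃]·[HCl] = (0.0139)·(0.0476) = 6.62×10⁻⁴
Q = 6.62×10⁻⁴ > K = 1.47×10⁻⁴, so the reverse reaction proceeds.

toward reactants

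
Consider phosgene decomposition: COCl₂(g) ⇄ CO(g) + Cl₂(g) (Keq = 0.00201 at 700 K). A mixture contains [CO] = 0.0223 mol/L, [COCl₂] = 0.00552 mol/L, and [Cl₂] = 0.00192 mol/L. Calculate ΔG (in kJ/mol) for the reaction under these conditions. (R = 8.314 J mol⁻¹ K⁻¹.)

Q = [CO]·[Cl₂] / [COCl₂] = (0.0223)·(0.00192) / (0.00552) = 0.00776
ΔG = RT ln(Q/Keq) = (8.314 J mol⁻¹ K⁻¹)(700 K) × ln(0.00776/0.00201)
   = (5.820 kJ/mol)(1.351) = 7.86 kJ/mol
ΔG > 0, so the forward reaction is non-spontaneous (proceeds in reverse).

ΔG = 7.86 kJ/mol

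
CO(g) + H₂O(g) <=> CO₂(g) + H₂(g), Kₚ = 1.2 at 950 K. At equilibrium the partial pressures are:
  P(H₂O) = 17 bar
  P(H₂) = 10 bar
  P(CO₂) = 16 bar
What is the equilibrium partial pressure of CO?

P(CO) = 7.8 bar

At equilibrium, Kₚ = P(CO₂)·P(H₂) / (P(CO)·P(H₂O)) = 1.2.
(16)·(10) / ((P(CO))·(17)) = 1.2
P(CO) = 7.84 = 7.8 bar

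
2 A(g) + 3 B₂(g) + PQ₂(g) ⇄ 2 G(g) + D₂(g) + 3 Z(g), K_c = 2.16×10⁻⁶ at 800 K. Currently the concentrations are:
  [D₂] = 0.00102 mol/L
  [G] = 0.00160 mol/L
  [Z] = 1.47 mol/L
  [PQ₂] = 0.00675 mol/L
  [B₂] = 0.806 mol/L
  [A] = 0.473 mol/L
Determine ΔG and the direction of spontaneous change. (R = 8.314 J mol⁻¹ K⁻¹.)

Q_c = [G]²·[D₂]·[Z]³ / ([A]²·[B₂]³·[PQ₂]) = (0.00160)²·(0.00102)·(1.47)³ / ((0.473)²·(0.806)³·(0.00675)) = 1.05×10⁻⁵
ΔG = RT ln(Q_c/K_c) = (8.314 J mol⁻¹ K⁻¹)(800 K) × ln(1.05×10⁻⁵/2.16×10⁻⁶)
   = (6.651 kJ/mol)(1.581) = 10.5 kJ/mol
ΔG > 0, so the forward reaction is non-spontaneous (proceeds in reverse).

ΔG = 10.5 kJ/mol; the forward reaction is non-spontaneous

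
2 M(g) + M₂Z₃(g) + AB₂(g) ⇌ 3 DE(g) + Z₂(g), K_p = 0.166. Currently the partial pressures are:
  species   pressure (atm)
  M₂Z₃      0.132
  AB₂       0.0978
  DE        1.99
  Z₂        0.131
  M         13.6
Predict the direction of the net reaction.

Q_p = P(DE)³·P(Z₂) / (P(M)²·P(M₂Z₃)·P(AB₂)) = (1.99)³·(0.131) / ((13.6)²·(0.132)·(0.0978)) = 0.432
Q_p = 0.432 > K_p = 0.166, so the reverse reaction proceeds.

toward reactants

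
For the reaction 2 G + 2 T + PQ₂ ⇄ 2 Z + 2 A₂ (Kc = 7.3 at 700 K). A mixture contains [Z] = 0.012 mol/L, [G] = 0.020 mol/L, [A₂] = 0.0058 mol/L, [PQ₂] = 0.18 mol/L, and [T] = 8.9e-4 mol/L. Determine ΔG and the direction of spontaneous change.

ΔG = 14.3 kJ/mol; the forward reaction is non-spontaneous

Qc = [Z]²·[A₂]² / ([G]²·[T]²·[PQ₂]) = (0.012)²·(0.0058)² / ((0.020)²·(8.9e-4)²·(0.18)) = 84.9
ΔG = RT ln(Qc/Kc) = (8.314 J mol⁻¹ K⁻¹)(700 K) × ln(84.9/7.3)
   = (5.820 kJ/mol)(2.454) = 14.3 kJ/mol
ΔG > 0, so the forward reaction is non-spontaneous (proceeds in reverse).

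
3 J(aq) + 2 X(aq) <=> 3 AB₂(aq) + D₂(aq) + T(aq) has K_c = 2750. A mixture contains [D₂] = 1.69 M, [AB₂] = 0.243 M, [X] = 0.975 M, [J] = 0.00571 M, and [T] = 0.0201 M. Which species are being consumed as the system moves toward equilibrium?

Q_c = [AB₂]³·[D₂]·[T] / ([J]³·[X]²) = (0.243)³·(1.69)·(0.0201) / ((0.00571)³·(0.975)²) = 2750
Q_c = 2750 = K_c; the system is at equilibrium.

none (at equilibrium)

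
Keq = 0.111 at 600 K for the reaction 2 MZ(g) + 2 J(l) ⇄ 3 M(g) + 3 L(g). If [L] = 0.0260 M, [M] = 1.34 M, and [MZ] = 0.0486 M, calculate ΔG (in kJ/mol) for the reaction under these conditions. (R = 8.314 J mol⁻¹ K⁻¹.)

(J is a pure liquid — omitted from Q.)
Q = [M]³·[L]³ / [MZ]² = (1.34)³·(0.0260)³ / (0.0486)² = 0.0179
ΔG = RT ln(Q/Keq) = (8.314 J mol⁻¹ K⁻¹)(600 K) × ln(0.0179/0.111)
   = (4.988 kJ/mol)(-1.825) = -9.10 kJ/mol
ΔG < 0, so the forward reaction is spontaneous (proceeds forward).

ΔG = -9.10 kJ/mol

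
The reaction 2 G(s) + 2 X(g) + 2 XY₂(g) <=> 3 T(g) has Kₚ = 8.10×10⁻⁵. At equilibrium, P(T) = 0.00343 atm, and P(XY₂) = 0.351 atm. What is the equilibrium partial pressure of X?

P(X) = 0.0636 atm

(G is a pure solid — omitted from Kₚ.)
At equilibrium, Kₚ = P(T)³ / (P(X)²·P(XY₂)²) = 8.10×10⁻⁵.
(0.00343)³ / ((P(X))²·(0.351)²) = 8.10×10⁻⁵
P(X)² = 0.00404 ⇒ P(X) = 0.0636 atm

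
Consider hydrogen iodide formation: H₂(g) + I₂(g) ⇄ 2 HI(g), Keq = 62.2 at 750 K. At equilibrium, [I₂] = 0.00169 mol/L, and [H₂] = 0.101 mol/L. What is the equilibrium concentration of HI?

At equilibrium, Keq = [HI]² / ([H₂]·[I₂]) = 62.2.
([HI])² / ((0.101)·(0.00169)) = 62.2
[HI]² = 0.0106 ⇒ [HI] = 0.103 mol/L

[HI] = 0.103 mol/L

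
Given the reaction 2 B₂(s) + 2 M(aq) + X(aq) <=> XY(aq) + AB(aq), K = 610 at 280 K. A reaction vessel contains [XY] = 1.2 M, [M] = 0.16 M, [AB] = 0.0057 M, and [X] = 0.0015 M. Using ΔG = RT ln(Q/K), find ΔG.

(B₂ is a pure solid — omitted from Q.)
Q = [XY]·[AB] / ([M]²·[X]) = (1.2)·(0.0057) / ((0.16)²·(0.0015)) = 178
ΔG = RT ln(Q/K) = (8.314 J mol⁻¹ K⁻¹)(280 K) × ln(178/610)
   = (2.328 kJ/mol)(-1.232) = -2.87 kJ/mol
ΔG < 0, so the forward reaction is spontaneous (proceeds forward).

ΔG = -2.87 kJ/mol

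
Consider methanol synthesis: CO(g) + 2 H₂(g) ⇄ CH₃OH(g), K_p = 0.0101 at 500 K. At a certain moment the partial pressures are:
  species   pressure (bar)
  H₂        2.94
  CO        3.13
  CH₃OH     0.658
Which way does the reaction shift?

Q_p = P(CH₃OH) / (P(CO)·P(H₂)²) = (0.658) / ((3.13)·(2.94)²) = 0.0243
Q_p = 0.0243 > K_p = 0.0101, so the reverse reaction proceeds.

in the reverse direction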